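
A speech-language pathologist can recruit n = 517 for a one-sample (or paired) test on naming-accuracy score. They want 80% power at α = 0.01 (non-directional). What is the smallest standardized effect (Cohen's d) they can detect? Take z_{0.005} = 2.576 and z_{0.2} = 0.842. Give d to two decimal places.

For a single sample (or paired design) of n = 517: d_min = (z_{α/2} + z_β)/√n.
z-sum = 2.576 + 0.842 = 3.418.
d_min = 3.418 / √517 = 3.418 / 22.738 = 0.150.

d_min ≈ 0.15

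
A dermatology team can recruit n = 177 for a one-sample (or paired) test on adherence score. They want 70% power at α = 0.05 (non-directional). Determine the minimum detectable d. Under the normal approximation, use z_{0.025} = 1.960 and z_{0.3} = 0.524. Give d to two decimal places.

d_min ≈ 0.19

For a single sample (or paired design) of n = 177: d_min = (z_{α/2} + z_β)/√n.
z-sum = 1.960 + 0.524 = 2.484.
d_min = 2.484 / √177 = 2.484 / 13.304 = 0.187.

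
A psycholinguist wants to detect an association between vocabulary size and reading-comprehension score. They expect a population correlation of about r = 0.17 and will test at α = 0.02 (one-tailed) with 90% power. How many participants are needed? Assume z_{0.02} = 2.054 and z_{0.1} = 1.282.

Fisher's z: C = ½·ln((1+r)/(1−r)) = ½·ln(1.4096) = 0.1717.
n = ((z_{α} + z_β)/C)² + 3.
(2.054 + 1.282) / 0.1717 = 3.336 / 0.1717 = 19.429.
n = 19.429² + 3 = 377.50 + 3 = 380.5.
Round up.

n = 381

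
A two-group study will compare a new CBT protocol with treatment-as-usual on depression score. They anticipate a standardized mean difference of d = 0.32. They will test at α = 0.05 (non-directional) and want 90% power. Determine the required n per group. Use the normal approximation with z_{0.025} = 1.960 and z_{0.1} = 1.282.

n = 206 per group

For two independent groups with equal n: n = 2·((z_{α/2} + z_β) / d)².
z_{α/2} + z_β = 1.960 + 1.282 = 3.242.
n = 2 × (3.242 / 0.32)² = 2 × 10.131² = 2 × 102.64 = 205.3.
Round up to the next whole participant.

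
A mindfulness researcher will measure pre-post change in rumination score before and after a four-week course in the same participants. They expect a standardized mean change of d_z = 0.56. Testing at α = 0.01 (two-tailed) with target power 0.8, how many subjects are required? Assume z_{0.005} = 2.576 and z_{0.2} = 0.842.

n = 38 pairs

For a paired (one-sample on differences) test: n = ((z_{α/2} + z_β) / d)².
z_{α/2} + z_β = 2.576 + 0.842 = 3.418.
n = (3.418 / 0.56)² = 6.104² = 37.25.
Round up.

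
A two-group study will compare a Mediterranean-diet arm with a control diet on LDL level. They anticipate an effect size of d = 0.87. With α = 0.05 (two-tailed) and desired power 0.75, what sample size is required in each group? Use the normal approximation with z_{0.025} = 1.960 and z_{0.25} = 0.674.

n = 19 per group

For two independent groups with equal n: n = 2·((z_{α/2} + z_β) / d)².
z_{α/2} + z_β = 1.960 + 0.674 = 2.634.
n = 2 × (2.634 / 0.87)² = 2 × 3.028² = 2 × 9.17 = 18.3.
Round up to the next whole participant.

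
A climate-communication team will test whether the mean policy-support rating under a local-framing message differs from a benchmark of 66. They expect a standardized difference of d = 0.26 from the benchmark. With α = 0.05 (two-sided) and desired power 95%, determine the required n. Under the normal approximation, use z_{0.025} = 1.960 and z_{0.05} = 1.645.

For a one-sample test: n = ((z_{α/2} + z_β) / d)².
z_{α/2} + z_β = 1.960 + 1.645 = 3.605.
n = (3.605 / 0.26)² = 13.865² = 192.25.
Round up.

n = 193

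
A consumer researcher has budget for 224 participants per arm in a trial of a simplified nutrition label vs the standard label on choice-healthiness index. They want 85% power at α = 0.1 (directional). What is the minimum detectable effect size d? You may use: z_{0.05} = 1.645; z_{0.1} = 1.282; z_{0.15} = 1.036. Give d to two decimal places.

For two independent groups of n = 224 each: d_min = (z_{α} + z_β)·√(2/n).
z-sum = 1.282 + 1.036 = 2.318.
d_min = 2.318 × √(2/224) = 2.318 × 0.0945 = 0.219.

d_min ≈ 0.22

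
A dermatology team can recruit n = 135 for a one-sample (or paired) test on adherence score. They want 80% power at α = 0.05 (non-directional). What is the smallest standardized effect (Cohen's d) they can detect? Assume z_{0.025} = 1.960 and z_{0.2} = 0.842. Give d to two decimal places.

d_min ≈ 0.24

For a single sample (or paired design) of n = 135: d_min = (z_{α/2} + z_β)/√n.
z-sum = 1.960 + 0.842 = 2.802.
d_min = 2.802 / √135 = 2.802 / 11.619 = 0.241.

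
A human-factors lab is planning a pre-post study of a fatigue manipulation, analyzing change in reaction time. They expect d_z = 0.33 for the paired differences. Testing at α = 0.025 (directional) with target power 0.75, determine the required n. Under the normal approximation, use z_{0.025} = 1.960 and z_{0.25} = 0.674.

For a paired (one-sample on differences) test: n = ((z_{α} + z_β) / d)².
z_{α} + z_β = 1.960 + 0.674 = 2.634.
n = (2.634 / 0.33)² = 7.982² = 63.71.
Round up.

n = 64 pairs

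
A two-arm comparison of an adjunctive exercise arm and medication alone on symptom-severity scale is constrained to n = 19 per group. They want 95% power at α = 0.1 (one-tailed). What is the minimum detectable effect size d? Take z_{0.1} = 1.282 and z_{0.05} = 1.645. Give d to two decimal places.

d_min ≈ 0.95

For two independent groups of n = 19 each: d_min = (z_{α} + z_β)·√(2/n).
z-sum = 1.282 + 1.645 = 2.927.
d_min = 2.927 × √(2/19) = 2.927 × 0.3244 = 0.950.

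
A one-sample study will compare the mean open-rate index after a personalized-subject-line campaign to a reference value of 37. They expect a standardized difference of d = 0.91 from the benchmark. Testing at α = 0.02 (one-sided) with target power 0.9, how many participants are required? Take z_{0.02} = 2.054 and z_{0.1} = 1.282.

n = 14

For a one-sample test: n = ((z_{α} + z_β) / d)².
z_{α} + z_β = 2.054 + 1.282 = 3.336.
n = (3.336 / 0.91)² = 3.666² = 13.44.
Round up.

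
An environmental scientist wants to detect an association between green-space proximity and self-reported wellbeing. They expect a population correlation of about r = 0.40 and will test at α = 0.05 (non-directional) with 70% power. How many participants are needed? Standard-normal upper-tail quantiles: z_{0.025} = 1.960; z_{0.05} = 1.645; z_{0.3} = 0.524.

Fisher's z: C = ½·ln((1+r)/(1−r)) = ½·ln(2.3333) = 0.4236.
n = ((z_{α/2} + z_β)/C)² + 3.
(1.960 + 0.524) / 0.4236 = 2.484 / 0.4236 = 5.864.
n = 5.864² + 3 = 34.39 + 3 = 37.4.
Round up.

n = 38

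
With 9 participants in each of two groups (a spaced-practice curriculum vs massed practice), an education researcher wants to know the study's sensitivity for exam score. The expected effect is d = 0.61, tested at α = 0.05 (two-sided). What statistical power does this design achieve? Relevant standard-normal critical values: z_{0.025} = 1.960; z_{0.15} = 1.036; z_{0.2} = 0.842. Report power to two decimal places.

power ≈ 0.25

For two equal groups, power = Φ(d·√(n/2) − z_{α/2}).
d·√(n/2) = 0.61 × √(9/2) = 0.61 × 2.121 = 1.294.
z_β = 1.294 − 1.960 = -0.666.
Power = Φ(-0.666) = 0.253.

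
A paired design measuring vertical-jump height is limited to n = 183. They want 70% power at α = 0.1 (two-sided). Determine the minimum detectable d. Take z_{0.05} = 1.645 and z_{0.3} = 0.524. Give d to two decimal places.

For a single sample (or paired design) of n = 183: d_min = (z_{α/2} + z_β)/√n.
z-sum = 1.645 + 0.524 = 2.169.
d_min = 2.169 / √183 = 2.169 / 13.528 = 0.160.

d_min ≈ 0.16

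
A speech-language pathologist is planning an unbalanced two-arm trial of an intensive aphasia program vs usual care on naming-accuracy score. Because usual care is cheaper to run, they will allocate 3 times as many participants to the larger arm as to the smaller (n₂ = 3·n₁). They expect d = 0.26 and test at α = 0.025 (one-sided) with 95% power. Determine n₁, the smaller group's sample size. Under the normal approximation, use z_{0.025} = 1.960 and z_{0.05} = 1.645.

n₁ = 257

With allocation ratio k = n₂/n₁ = 3, Var(x̄₁−x̄₂) = σ²(1/n₁ + 1/(k·n₁)) = σ²·(k+1)/(k·n₁).
So n₁ = (1 + 1/k)·((z_{α} + z_β)/d)² = 1.333 × (3.605/0.26)².
n₁ = 1.333 × 192.25 = 256.3.
Round up: n₁ = 257, giving n₂ = 3 × 257 = 771.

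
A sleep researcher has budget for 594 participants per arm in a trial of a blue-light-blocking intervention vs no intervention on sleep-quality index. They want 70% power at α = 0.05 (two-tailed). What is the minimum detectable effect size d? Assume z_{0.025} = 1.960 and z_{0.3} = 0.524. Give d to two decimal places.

d_min ≈ 0.14

For two independent groups of n = 594 each: d_min = (z_{α/2} + z_β)·√(2/n).
z-sum = 1.960 + 0.524 = 2.484.
d_min = 2.484 × √(2/594) = 2.484 × 0.0580 = 0.144.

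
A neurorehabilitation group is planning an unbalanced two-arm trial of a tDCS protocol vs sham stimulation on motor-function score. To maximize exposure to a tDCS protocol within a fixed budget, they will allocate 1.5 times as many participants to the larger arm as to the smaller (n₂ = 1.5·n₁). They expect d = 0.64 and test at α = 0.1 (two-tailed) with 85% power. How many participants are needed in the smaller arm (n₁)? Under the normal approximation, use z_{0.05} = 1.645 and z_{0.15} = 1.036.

n₁ = 30

With allocation ratio k = n₂/n₁ = 1.5, Var(x̄₁−x̄₂) = σ²(1/n₁ + 1/(k·n₁)) = σ²·(k+1)/(k·n₁).
So n₁ = (1 + 1/k)·((z_{α/2} + z_β)/d)² = 1.667 × (2.681/0.64)².
n₁ = 1.667 × 17.55 = 29.2.
Round up: n₁ = 30, giving n₂ = 1.5 × 30 = 45.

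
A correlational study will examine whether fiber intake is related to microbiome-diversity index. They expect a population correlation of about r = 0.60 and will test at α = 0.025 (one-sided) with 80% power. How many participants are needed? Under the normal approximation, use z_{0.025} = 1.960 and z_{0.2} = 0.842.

n = 20

Fisher's z: C = ½·ln((1+r)/(1−r)) = ½·ln(4.0000) = 0.6931.
n = ((z_{α} + z_β)/C)² + 3.
(1.960 + 0.842) / 0.6931 = 2.802 / 0.6931 = 4.043.
n = 4.043² + 3 = 16.34 + 3 = 19.3.
Round up.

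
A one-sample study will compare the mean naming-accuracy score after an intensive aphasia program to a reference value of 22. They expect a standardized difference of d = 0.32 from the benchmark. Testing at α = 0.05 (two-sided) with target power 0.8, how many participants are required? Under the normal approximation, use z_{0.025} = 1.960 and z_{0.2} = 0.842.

For a one-sample test: n = ((z_{α/2} + z_β) / d)².
z_{α/2} + z_β = 1.960 + 0.842 = 2.802.
n = (2.802 / 0.32)² = 8.756² = 76.67.
Round up.

n = 77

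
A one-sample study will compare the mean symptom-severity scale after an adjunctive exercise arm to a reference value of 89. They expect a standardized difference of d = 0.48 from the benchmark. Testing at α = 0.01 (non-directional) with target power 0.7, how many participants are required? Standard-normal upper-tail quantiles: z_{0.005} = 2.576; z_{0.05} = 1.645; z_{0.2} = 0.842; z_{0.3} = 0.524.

n = 42

For a one-sample test: n = ((z_{α/2} + z_β) / d)².
z_{α/2} + z_β = 2.576 + 0.524 = 3.100.
n = (3.100 / 0.48)² = 6.458² = 41.71.
Round up.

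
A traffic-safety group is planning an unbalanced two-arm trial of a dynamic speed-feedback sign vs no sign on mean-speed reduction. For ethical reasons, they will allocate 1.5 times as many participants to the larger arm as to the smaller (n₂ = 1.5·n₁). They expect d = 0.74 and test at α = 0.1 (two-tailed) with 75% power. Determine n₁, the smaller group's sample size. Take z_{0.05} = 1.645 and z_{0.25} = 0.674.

n₁ = 17

With allocation ratio k = n₂/n₁ = 1.5, Var(x̄₁−x̄₂) = σ²(1/n₁ + 1/(k·n₁)) = σ²·(k+1)/(k·n₁).
So n₁ = (1 + 1/k)·((z_{α/2} + z_β)/d)² = 1.667 × (2.319/0.74)².
n₁ = 1.667 × 9.82 = 16.4.
Round up: n₁ = 17, giving n₂ = ⌈1.5 × 17⌉ = ⌈25.5⌉ = 26.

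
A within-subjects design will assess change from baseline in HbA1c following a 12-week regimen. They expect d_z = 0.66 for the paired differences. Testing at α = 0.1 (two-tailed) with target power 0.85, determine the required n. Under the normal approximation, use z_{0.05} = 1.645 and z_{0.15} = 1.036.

For a paired (one-sample on differences) test: n = ((z_{α/2} + z_β) / d)².
z_{α/2} + z_β = 1.645 + 1.036 = 2.681.
n = (2.681 / 0.66)² = 4.062² = 16.50.
Round up.

n = 17 pairs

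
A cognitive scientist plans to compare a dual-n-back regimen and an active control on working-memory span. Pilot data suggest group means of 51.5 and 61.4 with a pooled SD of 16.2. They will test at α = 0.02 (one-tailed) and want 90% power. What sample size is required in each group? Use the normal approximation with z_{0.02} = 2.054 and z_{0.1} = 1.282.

Cohen's d = |M₁ − M₂| / SD_pooled = |51.5 − 61.4| / 16.2 = 9.9 / 16.2 = 0.611.
For two independent groups with equal n: n = 2·((z_{α} + z_β) / d)².
z_{α} + z_β = 2.054 + 1.282 = 3.336.
n = 2 × (3.336 / 0.611)² = 2 × 5.460² = 2 × 29.81 = 59.6.
Round up to the next whole participant.

n = 60 per group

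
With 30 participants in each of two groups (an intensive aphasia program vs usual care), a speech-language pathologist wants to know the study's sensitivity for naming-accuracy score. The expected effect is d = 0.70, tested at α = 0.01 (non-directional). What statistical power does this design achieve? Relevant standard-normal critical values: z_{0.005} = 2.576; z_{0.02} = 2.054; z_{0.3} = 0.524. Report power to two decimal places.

For two equal groups, power = Φ(d·√(n/2) − z_{α/2}).
d·√(n/2) = 0.70 × √(30/2) = 0.70 × 3.873 = 2.711.
z_β = 2.711 − 2.576 = 0.135.
Power = Φ(0.135) = 0.554.

power ≈ 0.55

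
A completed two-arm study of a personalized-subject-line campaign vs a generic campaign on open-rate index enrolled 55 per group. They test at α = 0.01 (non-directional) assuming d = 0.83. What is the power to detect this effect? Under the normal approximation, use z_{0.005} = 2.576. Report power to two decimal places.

For two equal groups, power = Φ(d·√(n/2) − z_{α/2}).
d·√(n/2) = 0.83 × √(55/2) = 0.83 × 5.244 = 4.353.
z_β = 4.353 − 2.576 = 1.777.
Power = Φ(1.777) = 0.962.

power ≈ 0.96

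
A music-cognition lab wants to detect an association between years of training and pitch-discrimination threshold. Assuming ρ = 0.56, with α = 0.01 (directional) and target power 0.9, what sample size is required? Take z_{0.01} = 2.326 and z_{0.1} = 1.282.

Fisher's z: C = ½·ln((1+r)/(1−r)) = ½·ln(3.5455) = 0.6328.
n = ((z_{α} + z_β)/C)² + 3.
(2.326 + 1.282) / 0.6328 = 3.608 / 0.6328 = 5.702.
n = 5.702² + 3 = 32.51 + 3 = 35.5.
Round up.

n = 36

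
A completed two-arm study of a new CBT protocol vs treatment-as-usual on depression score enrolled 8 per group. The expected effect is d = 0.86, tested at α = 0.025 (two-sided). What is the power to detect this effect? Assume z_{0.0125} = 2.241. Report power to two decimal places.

For two equal groups, power = Φ(d·√(n/2) − z_{α/2}).
d·√(n/2) = 0.86 × √(8/2) = 0.86 × 2.000 = 1.720.
z_β = 1.720 − 2.241 = -0.521.
Power = Φ(-0.521) = 0.301.

power ≈ 0.30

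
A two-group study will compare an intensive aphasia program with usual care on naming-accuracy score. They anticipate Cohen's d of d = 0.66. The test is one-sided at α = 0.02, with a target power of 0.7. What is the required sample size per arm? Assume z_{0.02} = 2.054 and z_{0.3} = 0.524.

For two independent groups with equal n: n = 2·((z_{α} + z_β) / d)².
z_{α} + z_β = 2.054 + 0.524 = 2.578.
n = 2 × (2.578 / 0.66)² = 2 × 3.906² = 2 × 15.26 = 30.5.
Round up to the next whole participant.

n = 31 per group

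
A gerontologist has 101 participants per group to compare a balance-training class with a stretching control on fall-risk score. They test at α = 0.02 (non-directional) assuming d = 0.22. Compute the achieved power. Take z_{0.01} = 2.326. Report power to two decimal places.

For two equal groups, power = Φ(d·√(n/2) − z_{α/2}).
d·√(n/2) = 0.22 × √(101/2) = 0.22 × 7.106 = 1.563.
z_β = 1.563 − 2.326 = -0.763.
Power = Φ(-0.763) = 0.223.

power ≈ 0.22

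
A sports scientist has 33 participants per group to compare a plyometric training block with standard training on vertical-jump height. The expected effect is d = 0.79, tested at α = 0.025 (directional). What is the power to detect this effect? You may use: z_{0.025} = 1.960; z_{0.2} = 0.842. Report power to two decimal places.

For two equal groups, power = Φ(d·√(n/2) − z_{α}).
d·√(n/2) = 0.79 × √(33/2) = 0.79 × 4.062 = 3.209.
z_β = 3.209 − 1.960 = 1.249.
Power = Φ(1.249) = 0.894.

power ≈ 0.89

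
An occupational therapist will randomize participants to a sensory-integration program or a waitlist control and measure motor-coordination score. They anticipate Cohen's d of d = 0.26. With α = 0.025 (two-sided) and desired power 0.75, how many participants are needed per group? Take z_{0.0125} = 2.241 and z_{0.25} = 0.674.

For two independent groups with equal n: n = 2·((z_{α/2} + z_β) / d)².
z_{α/2} + z_β = 2.241 + 0.674 = 2.915.
n = 2 × (2.915 / 0.26)² = 2 × 11.212² = 2 × 125.70 = 251.4.
Round up to the next whole participant.

n = 252 per group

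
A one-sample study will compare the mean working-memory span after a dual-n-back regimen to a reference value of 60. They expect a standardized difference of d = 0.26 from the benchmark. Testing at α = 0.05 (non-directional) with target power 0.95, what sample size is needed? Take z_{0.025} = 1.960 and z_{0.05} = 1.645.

n = 193

For a one-sample test: n = ((z_{α/2} + z_β) / d)².
z_{α/2} + z_β = 1.960 + 1.645 = 3.605.
n = (3.605 / 0.26)² = 13.865² = 192.25.
Round up.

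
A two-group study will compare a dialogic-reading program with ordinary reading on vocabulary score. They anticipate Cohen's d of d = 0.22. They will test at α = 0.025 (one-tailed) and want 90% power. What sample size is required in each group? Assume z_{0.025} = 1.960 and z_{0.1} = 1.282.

n = 435 per group

For two independent groups with equal n: n = 2·((z_{α} + z_β) / d)².
z_{α} + z_β = 1.960 + 1.282 = 3.242.
n = 2 × (3.242 / 0.22)² = 2 × 14.736² = 2 × 217.16 = 434.3.
Round up to the next whole participant.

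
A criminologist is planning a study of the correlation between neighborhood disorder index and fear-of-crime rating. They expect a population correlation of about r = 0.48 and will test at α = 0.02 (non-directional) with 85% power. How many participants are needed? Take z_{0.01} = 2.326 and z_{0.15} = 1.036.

n = 45

Fisher's z: C = ½·ln((1+r)/(1−r)) = ½·ln(2.8462) = 0.5230.
n = ((z_{α/2} + z_β)/C)² + 3.
(2.326 + 1.036) / 0.5230 = 3.362 / 0.5230 = 6.428.
n = 6.428² + 3 = 41.32 + 3 = 44.3.
Round up.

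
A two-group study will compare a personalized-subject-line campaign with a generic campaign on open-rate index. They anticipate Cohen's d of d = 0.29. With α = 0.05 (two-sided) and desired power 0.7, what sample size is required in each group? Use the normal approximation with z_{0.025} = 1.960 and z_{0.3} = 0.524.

For two independent groups with equal n: n = 2·((z_{α/2} + z_β) / d)².
z_{α/2} + z_β = 1.960 + 0.524 = 2.484.
n = 2 × (2.484 / 0.29)² = 2 × 8.566² = 2 × 73.37 = 146.7.
Round up to the next whole participant.

n = 147 per group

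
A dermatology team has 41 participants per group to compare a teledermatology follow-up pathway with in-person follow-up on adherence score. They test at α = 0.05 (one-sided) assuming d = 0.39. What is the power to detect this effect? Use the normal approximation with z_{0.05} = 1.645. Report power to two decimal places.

For two equal groups, power = Φ(d·√(n/2) − z_{α}).
d·√(n/2) = 0.39 × √(41/2) = 0.39 × 4.528 = 1.766.
z_β = 1.766 − 1.645 = 0.121.
Power = Φ(0.121) = 0.548.

power ≈ 0.55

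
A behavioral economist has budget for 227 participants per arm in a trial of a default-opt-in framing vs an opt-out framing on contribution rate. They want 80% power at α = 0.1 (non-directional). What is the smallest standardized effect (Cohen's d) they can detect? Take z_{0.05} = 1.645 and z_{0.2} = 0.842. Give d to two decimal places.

d_min ≈ 0.23

For two independent groups of n = 227 each: d_min = (z_{α/2} + z_β)·√(2/n).
z-sum = 1.645 + 0.842 = 2.487.
d_min = 2.487 × √(2/227) = 2.487 × 0.0939 = 0.233.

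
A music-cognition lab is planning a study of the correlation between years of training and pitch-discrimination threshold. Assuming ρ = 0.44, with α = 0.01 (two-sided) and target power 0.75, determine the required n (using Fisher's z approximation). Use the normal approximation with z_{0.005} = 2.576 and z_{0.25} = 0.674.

Fisher's z: C = ½·ln((1+r)/(1−r)) = ½·ln(2.5714) = 0.4722.
n = ((z_{α/2} + z_β)/C)² + 3.
(2.576 + 0.674) / 0.4722 = 3.250 / 0.4722 = 6.883.
n = 6.883² + 3 = 47.37 + 3 = 50.4.
Round up.

n = 51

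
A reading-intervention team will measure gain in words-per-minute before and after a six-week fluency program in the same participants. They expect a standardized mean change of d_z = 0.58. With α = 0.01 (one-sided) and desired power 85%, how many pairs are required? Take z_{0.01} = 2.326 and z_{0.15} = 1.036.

For a paired (one-sample on differences) test: n = ((z_{α} + z_β) / d)².
z_{α} + z_β = 2.326 + 1.036 = 3.362.
n = (3.362 / 0.58)² = 5.797² = 33.60.
Round up.

n = 34 pairs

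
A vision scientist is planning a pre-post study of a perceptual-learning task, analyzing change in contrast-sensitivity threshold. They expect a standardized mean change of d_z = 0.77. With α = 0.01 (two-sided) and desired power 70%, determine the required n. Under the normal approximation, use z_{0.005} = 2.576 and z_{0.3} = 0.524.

For a paired (one-sample on differences) test: n = ((z_{α/2} + z_β) / d)².
z_{α/2} + z_β = 2.576 + 0.524 = 3.100.
n = (3.100 / 0.77)² = 4.026² = 16.21.
Round up.

n = 17 pairs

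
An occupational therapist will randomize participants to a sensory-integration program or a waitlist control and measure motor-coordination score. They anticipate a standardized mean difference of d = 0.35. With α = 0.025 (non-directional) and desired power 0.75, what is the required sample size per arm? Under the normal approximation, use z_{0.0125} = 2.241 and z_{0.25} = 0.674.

For two independent groups with equal n: n = 2·((z_{α/2} + z_β) / d)².
z_{α/2} + z_β = 2.241 + 0.674 = 2.915.
n = 2 × (2.915 / 0.35)² = 2 × 8.329² = 2 × 69.37 = 138.7.
Round up to the next whole participant.

n = 139 per group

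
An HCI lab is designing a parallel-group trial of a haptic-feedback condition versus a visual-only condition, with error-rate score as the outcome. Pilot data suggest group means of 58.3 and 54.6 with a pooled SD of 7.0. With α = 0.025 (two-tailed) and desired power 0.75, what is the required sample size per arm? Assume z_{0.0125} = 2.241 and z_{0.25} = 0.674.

n = 61 per group

Cohen's d = |M₁ − M₂| / SD_pooled = |58.3 − 54.6| / 7.0 = 3.7 / 7.0 = 0.529.
For two independent groups with equal n: n = 2·((z_{α/2} + z_β) / d)².
z_{α/2} + z_β = 2.241 + 0.674 = 2.915.
n = 2 × (2.915 / 0.529)² = 2 × 5.510² = 2 × 30.36 = 60.7.
Round up to the next whole participant.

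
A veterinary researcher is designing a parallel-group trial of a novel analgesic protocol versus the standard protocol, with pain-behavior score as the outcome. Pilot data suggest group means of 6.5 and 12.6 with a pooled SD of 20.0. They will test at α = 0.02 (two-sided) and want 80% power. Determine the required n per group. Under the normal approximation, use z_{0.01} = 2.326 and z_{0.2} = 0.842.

n = 216 per group

Cohen's d = |M₁ − M₂| / SD_pooled = |6.5 − 12.6| / 20.0 = 6.1 / 20.0 = 0.305.
For two independent groups with equal n: n = 2·((z_{α/2} + z_β) / d)².
z_{α/2} + z_β = 2.326 + 0.842 = 3.168.
n = 2 × (3.168 / 0.305)² = 2 × 10.387² = 2 × 107.89 = 215.8.
Round up to the next whole participant.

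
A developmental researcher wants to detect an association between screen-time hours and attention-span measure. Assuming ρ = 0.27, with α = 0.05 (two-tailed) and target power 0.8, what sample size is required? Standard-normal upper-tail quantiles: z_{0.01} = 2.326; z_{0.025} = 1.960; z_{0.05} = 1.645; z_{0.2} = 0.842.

n = 106

Fisher's z: C = ½·ln((1+r)/(1−r)) = ½·ln(1.7397) = 0.2769.
n = ((z_{α/2} + z_β)/C)² + 3.
(1.960 + 0.842) / 0.2769 = 2.802 / 0.2769 = 10.119.
n = 10.119² + 3 = 102.40 + 3 = 105.4.
Round up.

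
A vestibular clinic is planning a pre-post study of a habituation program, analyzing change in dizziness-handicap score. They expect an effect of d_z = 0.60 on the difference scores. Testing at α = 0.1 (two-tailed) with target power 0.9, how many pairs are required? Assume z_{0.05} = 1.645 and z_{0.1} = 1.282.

n = 24 pairs

For a paired (one-sample on differences) test: n = ((z_{α/2} + z_β) / d)².
z_{α/2} + z_β = 1.645 + 1.282 = 2.927.
n = (2.927 / 0.60)² = 4.878² = 23.80.
Round up.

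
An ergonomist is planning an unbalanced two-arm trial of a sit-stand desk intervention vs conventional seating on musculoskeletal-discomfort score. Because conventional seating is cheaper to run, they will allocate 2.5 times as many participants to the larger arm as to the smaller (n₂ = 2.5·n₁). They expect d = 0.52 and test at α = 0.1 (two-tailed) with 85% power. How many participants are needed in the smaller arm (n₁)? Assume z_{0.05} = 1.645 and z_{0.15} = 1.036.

n₁ = 38

With allocation ratio k = n₂/n₁ = 2.5, Var(x̄₁−x̄₂) = σ²(1/n₁ + 1/(k·n₁)) = σ²·(k+1)/(k·n₁).
So n₁ = (1 + 1/k)·((z_{α/2} + z_β)/d)² = 1.400 × (2.681/0.52)².
n₁ = 1.400 × 26.58 = 37.2.
Round up: n₁ = 38, giving n₂ = 2.5 × 38 = 95.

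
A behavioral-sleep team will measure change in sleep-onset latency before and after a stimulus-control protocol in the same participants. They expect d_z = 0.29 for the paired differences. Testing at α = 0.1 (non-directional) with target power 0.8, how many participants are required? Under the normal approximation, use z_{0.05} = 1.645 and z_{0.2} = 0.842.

For a paired (one-sample on differences) test: n = ((z_{α/2} + z_β) / d)².
z_{α/2} + z_β = 1.645 + 0.842 = 2.487.
n = (2.487 / 0.29)² = 8.576² = 73.55.
Round up.

n = 74 pairs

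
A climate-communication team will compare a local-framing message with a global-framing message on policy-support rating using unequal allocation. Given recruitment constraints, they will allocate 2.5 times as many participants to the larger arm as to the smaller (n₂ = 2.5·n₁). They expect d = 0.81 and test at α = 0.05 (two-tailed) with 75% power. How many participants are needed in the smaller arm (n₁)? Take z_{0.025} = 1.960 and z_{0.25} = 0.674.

With allocation ratio k = n₂/n₁ = 2.5, Var(x̄₁−x̄₂) = σ²(1/n₁ + 1/(k·n₁)) = σ²·(k+1)/(k·n₁).
So n₁ = (1 + 1/k)·((z_{α/2} + z_β)/d)² = 1.400 × (2.634/0.81)².
n₁ = 1.400 × 10.57 = 14.8.
Round up: n₁ = 15, giving n₂ = ⌈2.5 × 15⌉ = ⌈37.5⌉ = 38.

n₁ = 15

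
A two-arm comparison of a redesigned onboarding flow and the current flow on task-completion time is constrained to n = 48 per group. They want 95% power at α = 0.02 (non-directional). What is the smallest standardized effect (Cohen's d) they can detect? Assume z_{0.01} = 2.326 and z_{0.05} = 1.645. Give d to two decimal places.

For two independent groups of n = 48 each: d_min = (z_{α/2} + z_β)·√(2/n).
z-sum = 2.326 + 1.645 = 3.971.
d_min = 3.971 × √(2/48) = 3.971 × 0.2041 = 0.811.

d_min ≈ 0.81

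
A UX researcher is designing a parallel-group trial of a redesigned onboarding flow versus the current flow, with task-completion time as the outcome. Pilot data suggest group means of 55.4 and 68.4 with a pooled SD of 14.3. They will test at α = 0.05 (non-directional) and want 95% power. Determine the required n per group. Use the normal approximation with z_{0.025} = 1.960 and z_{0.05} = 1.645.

n = 32 per group

Cohen's d = |M₁ − M₂| / SD_pooled = |55.4 − 68.4| / 14.3 = 13.0 / 14.3 = 0.909.
For two independent groups with equal n: n = 2·((z_{α/2} + z_β) / d)².
z_{α/2} + z_β = 1.960 + 1.645 = 3.605.
n = 2 × (3.605 / 0.909)² = 2 × 3.966² = 2 × 15.73 = 31.5.
Round up to the next whole participant.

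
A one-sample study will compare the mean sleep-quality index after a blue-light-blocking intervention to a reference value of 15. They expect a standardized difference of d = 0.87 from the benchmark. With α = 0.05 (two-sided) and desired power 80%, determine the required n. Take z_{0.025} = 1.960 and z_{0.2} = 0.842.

For a one-sample test: n = ((z_{α/2} + z_β) / d)².
z_{α/2} + z_β = 1.960 + 0.842 = 2.802.
n = (2.802 / 0.87)² = 3.221² = 10.37.
Round up.

n = 11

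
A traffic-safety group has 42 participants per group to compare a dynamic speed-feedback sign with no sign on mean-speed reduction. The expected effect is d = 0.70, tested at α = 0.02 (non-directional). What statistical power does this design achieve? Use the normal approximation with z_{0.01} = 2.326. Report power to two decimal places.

For two equal groups, power = Φ(d·√(n/2) − z_{α/2}).
d·√(n/2) = 0.70 × √(42/2) = 0.70 × 4.583 = 3.208.
z_β = 3.208 − 2.326 = 0.882.
Power = Φ(0.882) = 0.811.

power ≈ 0.81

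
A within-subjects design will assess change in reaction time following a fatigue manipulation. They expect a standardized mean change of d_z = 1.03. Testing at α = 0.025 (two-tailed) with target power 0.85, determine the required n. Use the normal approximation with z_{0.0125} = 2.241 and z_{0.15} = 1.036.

n = 11 pairs

For a paired (one-sample on differences) test: n = ((z_{α/2} + z_β) / d)².
z_{α/2} + z_β = 2.241 + 1.036 = 3.277.
n = (3.277 / 1.03)² = 3.182² = 10.12.
Round up.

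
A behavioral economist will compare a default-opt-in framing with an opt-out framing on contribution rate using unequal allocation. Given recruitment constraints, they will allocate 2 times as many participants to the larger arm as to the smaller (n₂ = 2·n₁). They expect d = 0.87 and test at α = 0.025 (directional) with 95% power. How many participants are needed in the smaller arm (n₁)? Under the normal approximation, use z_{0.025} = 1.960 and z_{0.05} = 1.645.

With allocation ratio k = n₂/n₁ = 2, Var(x̄₁−x̄₂) = σ²(1/n₁ + 1/(k·n₁)) = σ²·(k+1)/(k·n₁).
So n₁ = (1 + 1/k)·((z_{α} + z_β)/d)² = 1.500 × (3.605/0.87)².
n₁ = 1.500 × 17.17 = 25.8.
Round up: n₁ = 26, giving n₂ = 2 × 26 = 52.

n₁ = 26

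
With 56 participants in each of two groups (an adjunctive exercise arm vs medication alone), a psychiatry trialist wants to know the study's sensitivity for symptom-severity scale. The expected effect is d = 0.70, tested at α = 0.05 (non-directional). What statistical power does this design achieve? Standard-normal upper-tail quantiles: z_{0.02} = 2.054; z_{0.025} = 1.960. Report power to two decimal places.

power ≈ 0.96

For two equal groups, power = Φ(d·√(n/2) − z_{α/2}).
d·√(n/2) = 0.70 × √(56/2) = 0.70 × 5.292 = 3.704.
z_β = 3.704 − 1.960 = 1.744.
Power = Φ(1.744) = 0.959.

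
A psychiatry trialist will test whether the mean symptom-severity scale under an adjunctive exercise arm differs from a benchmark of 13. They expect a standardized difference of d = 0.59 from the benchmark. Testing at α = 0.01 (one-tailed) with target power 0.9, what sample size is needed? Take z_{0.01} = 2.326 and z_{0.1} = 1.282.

For a one-sample test: n = ((z_{α} + z_β) / d)².
z_{α} + z_β = 2.326 + 1.282 = 3.608.
n = (3.608 / 0.59)² = 6.115² = 37.40.
Round up.

n = 38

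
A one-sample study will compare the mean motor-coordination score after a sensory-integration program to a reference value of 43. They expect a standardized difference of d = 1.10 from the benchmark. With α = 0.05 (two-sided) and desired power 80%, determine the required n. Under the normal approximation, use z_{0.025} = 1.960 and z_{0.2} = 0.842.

n = 7

For a one-sample test: n = ((z_{α/2} + z_β) / d)².
z_{α/2} + z_β = 1.960 + 0.842 = 2.802.
n = (2.802 / 1.10)² = 2.547² = 6.49.
Round up.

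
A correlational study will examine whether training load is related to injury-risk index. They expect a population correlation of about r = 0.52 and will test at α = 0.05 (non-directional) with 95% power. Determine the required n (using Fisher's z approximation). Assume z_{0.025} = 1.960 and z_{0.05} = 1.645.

n = 43

Fisher's z: C = ½·ln((1+r)/(1−r)) = ½·ln(3.1667) = 0.5763.
n = ((z_{α/2} + z_β)/C)² + 3.
(1.960 + 1.645) / 0.5763 = 3.605 / 0.5763 = 6.255.
n = 6.255² + 3 = 39.13 + 3 = 42.1.
Round up.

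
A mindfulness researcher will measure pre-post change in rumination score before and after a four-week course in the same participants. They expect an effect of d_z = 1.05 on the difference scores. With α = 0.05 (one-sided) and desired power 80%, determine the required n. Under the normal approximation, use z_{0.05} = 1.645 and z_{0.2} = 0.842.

For a paired (one-sample on differences) test: n = ((z_{α} + z_β) / d)².
z_{α} + z_β = 1.645 + 0.842 = 2.487.
n = (2.487 / 1.05)² = 2.369² = 5.61.
Round up.

n = 6 pairs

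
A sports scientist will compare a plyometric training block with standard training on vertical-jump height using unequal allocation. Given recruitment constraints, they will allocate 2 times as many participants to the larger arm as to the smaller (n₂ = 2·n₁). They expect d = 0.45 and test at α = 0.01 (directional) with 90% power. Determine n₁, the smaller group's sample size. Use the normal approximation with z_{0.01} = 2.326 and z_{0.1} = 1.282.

With allocation ratio k = n₂/n₁ = 2, Var(x̄₁−x̄₂) = σ²(1/n₁ + 1/(k·n₁)) = σ²·(k+1)/(k·n₁).
So n₁ = (1 + 1/k)·((z_{α} + z_β)/d)² = 1.500 × (3.608/0.45)².
n₁ = 1.500 × 64.28 = 96.4.
Round up: n₁ = 97, giving n₂ = 2 × 97 = 194.

n₁ = 97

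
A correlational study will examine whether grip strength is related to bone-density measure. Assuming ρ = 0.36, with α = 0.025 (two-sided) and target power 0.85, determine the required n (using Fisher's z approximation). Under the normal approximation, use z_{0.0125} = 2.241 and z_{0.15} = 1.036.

n = 79

Fisher's z: C = ½·ln((1+r)/(1−r)) = ½·ln(2.1250) = 0.3769.
n = ((z_{α/2} + z_β)/C)² + 3.
(2.241 + 1.036) / 0.3769 = 3.277 / 0.3769 = 8.695.
n = 8.695² + 3 = 75.60 + 3 = 78.6.
Round up.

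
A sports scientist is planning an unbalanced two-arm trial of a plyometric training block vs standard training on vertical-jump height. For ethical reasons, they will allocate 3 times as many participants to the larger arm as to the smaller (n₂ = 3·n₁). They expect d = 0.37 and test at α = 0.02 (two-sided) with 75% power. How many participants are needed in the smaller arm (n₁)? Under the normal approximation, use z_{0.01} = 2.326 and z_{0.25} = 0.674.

n₁ = 88

With allocation ratio k = n₂/n₁ = 3, Var(x̄₁−x̄₂) = σ²(1/n₁ + 1/(k·n₁)) = σ²·(k+1)/(k·n₁).
So n₁ = (1 + 1/k)·((z_{α/2} + z_β)/d)² = 1.333 × (3.000/0.37)².
n₁ = 1.333 × 65.74 = 87.7.
Round up: n₁ = 88, giving n₂ = 3 × 88 = 264.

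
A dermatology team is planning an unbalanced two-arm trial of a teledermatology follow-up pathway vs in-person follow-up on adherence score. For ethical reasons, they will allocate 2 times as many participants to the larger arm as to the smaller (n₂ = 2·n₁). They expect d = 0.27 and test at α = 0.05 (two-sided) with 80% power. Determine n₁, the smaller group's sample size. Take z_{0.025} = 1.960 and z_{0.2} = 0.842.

n₁ = 162

With allocation ratio k = n₂/n₁ = 2, Var(x̄₁−x̄₂) = σ²(1/n₁ + 1/(k·n₁)) = σ²·(k+1)/(k·n₁).
So n₁ = (1 + 1/k)·((z_{α/2} + z_β)/d)² = 1.500 × (2.802/0.27)².
n₁ = 1.500 × 107.70 = 161.5.
Round up: n₁ = 162, giving n₂ = 2 × 162 = 324.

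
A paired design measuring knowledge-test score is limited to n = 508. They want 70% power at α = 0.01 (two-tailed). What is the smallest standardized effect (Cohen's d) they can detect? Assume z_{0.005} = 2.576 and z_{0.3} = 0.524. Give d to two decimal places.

For a single sample (or paired design) of n = 508: d_min = (z_{α/2} + z_β)/√n.
z-sum = 2.576 + 0.524 = 3.100.
d_min = 3.100 / √508 = 3.100 / 22.539 = 0.138.

d_min ≈ 0.14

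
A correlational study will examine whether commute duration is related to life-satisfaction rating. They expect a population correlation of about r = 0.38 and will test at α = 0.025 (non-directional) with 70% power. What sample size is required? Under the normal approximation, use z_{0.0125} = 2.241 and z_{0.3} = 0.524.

n = 51

Fisher's z: C = ½·ln((1+r)/(1−r)) = ½·ln(2.2258) = 0.4001.
n = ((z_{α/2} + z_β)/C)² + 3.
(2.241 + 0.524) / 0.4001 = 2.765 / 0.4001 = 6.911.
n = 6.911² + 3 = 47.76 + 3 = 50.8.
Round up.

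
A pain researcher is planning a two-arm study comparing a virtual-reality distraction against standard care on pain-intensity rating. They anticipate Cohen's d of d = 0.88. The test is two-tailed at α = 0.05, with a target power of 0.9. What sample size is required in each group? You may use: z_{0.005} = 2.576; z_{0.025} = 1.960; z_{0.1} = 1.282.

n = 28 per group

For two independent groups with equal n: n = 2·((z_{α/2} + z_β) / d)².
z_{α/2} + z_β = 1.960 + 1.282 = 3.242.
n = 2 × (3.242 / 0.88)² = 2 × 3.684² = 2 × 13.57 = 27.1.
Round up to the next whole participant.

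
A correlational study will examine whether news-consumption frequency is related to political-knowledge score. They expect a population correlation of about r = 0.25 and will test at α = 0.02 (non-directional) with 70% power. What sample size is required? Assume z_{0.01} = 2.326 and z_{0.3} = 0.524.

n = 128

Fisher's z: C = ½·ln((1+r)/(1−r)) = ½·ln(1.6667) = 0.2554.
n = ((z_{α/2} + z_β)/C)² + 3.
(2.326 + 0.524) / 0.2554 = 2.850 / 0.2554 = 11.159.
n = 11.159² + 3 = 124.52 + 3 = 127.5.
Round up.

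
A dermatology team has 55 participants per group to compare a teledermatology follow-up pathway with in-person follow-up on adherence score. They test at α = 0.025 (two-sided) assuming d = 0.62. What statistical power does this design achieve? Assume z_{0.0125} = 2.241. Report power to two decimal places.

For two equal groups, power = Φ(d·√(n/2) − z_{α/2}).
d·√(n/2) = 0.62 × √(55/2) = 0.62 × 5.244 = 3.251.
z_β = 3.251 − 2.241 = 1.010.
Power = Φ(1.010) = 0.844.

power ≈ 0.84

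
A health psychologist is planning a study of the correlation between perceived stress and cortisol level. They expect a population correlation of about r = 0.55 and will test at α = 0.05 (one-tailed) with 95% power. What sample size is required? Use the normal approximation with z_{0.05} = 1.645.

n = 32

Fisher's z: C = ½·ln((1+r)/(1−r)) = ½·ln(3.4444) = 0.6184.
n = ((z_{α} + z_β)/C)² + 3.
(1.645 + 1.645) / 0.6184 = 3.290 / 0.6184 = 5.320.
n = 5.320² + 3 = 28.30 + 3 = 31.3.
Round up.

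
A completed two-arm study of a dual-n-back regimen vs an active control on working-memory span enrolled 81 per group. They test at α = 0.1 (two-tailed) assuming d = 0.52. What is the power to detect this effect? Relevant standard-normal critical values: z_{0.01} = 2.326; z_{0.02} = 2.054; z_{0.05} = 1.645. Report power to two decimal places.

For two equal groups, power = Φ(d·√(n/2) − z_{α/2}).
d·√(n/2) = 0.52 × √(81/2) = 0.52 × 6.364 = 3.309.
z_β = 3.309 − 1.645 = 1.664.
Power = Φ(1.664) = 0.952.

power ≈ 0.95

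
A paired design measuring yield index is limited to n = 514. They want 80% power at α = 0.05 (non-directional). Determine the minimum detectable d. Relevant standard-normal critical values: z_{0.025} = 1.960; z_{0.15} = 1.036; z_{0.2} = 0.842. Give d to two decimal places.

For a single sample (or paired design) of n = 514: d_min = (z_{α/2} + z_β)/√n.
z-sum = 1.960 + 0.842 = 2.802.
d_min = 2.802 / √514 = 2.802 / 22.672 = 0.124.

d_min ≈ 0.12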